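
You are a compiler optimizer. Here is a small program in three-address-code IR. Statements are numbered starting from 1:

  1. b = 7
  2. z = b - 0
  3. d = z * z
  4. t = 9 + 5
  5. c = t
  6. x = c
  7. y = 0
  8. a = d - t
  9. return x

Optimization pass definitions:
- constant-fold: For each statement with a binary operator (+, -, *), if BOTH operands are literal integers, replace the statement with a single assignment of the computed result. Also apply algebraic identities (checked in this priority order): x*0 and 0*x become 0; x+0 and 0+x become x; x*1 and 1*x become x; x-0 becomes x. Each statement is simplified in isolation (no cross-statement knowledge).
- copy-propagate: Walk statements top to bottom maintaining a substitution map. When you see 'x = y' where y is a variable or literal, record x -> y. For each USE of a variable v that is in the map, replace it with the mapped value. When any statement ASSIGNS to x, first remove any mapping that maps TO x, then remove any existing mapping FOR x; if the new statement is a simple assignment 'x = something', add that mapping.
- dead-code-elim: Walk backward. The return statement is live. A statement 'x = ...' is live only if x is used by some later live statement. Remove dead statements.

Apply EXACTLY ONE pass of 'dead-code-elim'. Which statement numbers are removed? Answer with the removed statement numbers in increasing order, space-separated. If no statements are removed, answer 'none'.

Answer: 1 2 3 7 8

Derivation:
Backward liveness scan:
Stmt 1 'b = 7': DEAD (b not in live set [])
Stmt 2 'z = b - 0': DEAD (z not in live set [])
Stmt 3 'd = z * z': DEAD (d not in live set [])
Stmt 4 't = 9 + 5': KEEP (t is live); live-in = []
Stmt 5 'c = t': KEEP (c is live); live-in = ['t']
Stmt 6 'x = c': KEEP (x is live); live-in = ['c']
Stmt 7 'y = 0': DEAD (y not in live set ['x'])
Stmt 8 'a = d - t': DEAD (a not in live set ['x'])
Stmt 9 'return x': KEEP (return); live-in = ['x']
Removed statement numbers: [1, 2, 3, 7, 8]
Surviving IR:
  t = 9 + 5
  c = t
  x = c
  return x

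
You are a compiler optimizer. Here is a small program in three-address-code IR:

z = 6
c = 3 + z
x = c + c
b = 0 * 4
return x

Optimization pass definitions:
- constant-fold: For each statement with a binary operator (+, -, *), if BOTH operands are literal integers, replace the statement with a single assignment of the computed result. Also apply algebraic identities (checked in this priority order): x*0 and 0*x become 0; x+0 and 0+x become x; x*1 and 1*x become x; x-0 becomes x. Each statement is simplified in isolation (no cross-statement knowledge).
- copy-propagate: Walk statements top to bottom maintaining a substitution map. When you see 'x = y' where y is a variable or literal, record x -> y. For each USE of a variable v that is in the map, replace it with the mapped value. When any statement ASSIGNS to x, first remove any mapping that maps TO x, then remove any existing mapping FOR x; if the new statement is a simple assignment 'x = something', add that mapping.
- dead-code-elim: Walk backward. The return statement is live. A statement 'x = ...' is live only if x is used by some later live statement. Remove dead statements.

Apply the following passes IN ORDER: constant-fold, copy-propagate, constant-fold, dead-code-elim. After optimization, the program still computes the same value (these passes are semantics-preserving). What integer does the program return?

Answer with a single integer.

Answer: 18

Derivation:
Initial IR:
  z = 6
  c = 3 + z
  x = c + c
  b = 0 * 4
  return x
After constant-fold (5 stmts):
  z = 6
  c = 3 + z
  x = c + c
  b = 0
  return x
After copy-propagate (5 stmts):
  z = 6
  c = 3 + 6
  x = c + c
  b = 0
  return x
After constant-fold (5 stmts):
  z = 6
  c = 9
  x = c + c
  b = 0
  return x
After dead-code-elim (3 stmts):
  c = 9
  x = c + c
  return x
Evaluate:
  z = 6  =>  z = 6
  c = 3 + z  =>  c = 9
  x = c + c  =>  x = 18
  b = 0 * 4  =>  b = 0
  return x = 18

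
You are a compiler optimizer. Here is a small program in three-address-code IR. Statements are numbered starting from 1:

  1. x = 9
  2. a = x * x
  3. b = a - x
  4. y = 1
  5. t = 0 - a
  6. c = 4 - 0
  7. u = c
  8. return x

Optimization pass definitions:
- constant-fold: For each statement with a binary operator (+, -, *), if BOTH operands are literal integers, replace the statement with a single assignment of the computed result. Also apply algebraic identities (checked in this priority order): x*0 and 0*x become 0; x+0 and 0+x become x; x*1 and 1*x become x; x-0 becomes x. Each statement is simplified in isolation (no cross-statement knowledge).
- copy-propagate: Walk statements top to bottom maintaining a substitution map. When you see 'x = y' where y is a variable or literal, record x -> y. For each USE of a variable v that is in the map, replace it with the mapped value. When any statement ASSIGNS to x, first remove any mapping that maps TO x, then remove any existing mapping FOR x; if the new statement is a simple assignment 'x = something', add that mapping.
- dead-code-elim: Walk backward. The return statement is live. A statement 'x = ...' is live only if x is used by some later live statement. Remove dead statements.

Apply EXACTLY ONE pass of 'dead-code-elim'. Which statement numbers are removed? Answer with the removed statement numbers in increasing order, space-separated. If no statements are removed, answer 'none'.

Backward liveness scan:
Stmt 1 'x = 9': KEEP (x is live); live-in = []
Stmt 2 'a = x * x': DEAD (a not in live set ['x'])
Stmt 3 'b = a - x': DEAD (b not in live set ['x'])
Stmt 4 'y = 1': DEAD (y not in live set ['x'])
Stmt 5 't = 0 - a': DEAD (t not in live set ['x'])
Stmt 6 'c = 4 - 0': DEAD (c not in live set ['x'])
Stmt 7 'u = c': DEAD (u not in live set ['x'])
Stmt 8 'return x': KEEP (return); live-in = ['x']
Removed statement numbers: [2, 3, 4, 5, 6, 7]
Surviving IR:
  x = 9
  return x

Answer: 2 3 4 5 6 7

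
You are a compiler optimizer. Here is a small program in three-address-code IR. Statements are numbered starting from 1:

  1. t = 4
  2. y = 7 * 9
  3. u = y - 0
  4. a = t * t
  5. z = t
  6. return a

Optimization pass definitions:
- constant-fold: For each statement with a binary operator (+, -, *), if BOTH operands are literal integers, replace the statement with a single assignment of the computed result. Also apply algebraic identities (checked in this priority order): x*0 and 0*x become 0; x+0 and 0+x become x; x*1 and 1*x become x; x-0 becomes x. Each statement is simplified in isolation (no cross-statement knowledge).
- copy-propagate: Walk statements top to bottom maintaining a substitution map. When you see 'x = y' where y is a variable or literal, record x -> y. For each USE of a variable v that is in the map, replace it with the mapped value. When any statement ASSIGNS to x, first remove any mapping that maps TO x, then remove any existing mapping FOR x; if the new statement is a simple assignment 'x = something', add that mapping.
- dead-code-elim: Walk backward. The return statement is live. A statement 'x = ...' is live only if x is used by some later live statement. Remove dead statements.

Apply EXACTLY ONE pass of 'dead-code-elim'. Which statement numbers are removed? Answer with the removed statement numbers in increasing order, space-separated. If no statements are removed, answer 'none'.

Backward liveness scan:
Stmt 1 't = 4': KEEP (t is live); live-in = []
Stmt 2 'y = 7 * 9': DEAD (y not in live set ['t'])
Stmt 3 'u = y - 0': DEAD (u not in live set ['t'])
Stmt 4 'a = t * t': KEEP (a is live); live-in = ['t']
Stmt 5 'z = t': DEAD (z not in live set ['a'])
Stmt 6 'return a': KEEP (return); live-in = ['a']
Removed statement numbers: [2, 3, 5]
Surviving IR:
  t = 4
  a = t * t
  return a

Answer: 2 3 5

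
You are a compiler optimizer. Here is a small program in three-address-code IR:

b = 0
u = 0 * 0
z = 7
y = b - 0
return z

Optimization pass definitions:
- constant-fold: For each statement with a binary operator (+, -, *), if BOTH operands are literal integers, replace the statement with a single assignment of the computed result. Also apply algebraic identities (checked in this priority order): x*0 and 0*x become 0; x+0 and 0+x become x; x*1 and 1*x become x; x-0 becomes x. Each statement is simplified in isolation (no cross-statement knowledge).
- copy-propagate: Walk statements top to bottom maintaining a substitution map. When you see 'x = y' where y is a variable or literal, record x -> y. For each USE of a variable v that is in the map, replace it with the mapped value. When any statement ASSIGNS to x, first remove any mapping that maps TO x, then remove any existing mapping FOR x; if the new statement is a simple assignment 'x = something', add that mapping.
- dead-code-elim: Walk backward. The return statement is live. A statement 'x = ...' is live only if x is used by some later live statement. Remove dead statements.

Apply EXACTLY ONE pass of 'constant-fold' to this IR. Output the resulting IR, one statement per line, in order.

Answer: b = 0
u = 0
z = 7
y = b
return z

Derivation:
Applying constant-fold statement-by-statement:
  [1] b = 0  (unchanged)
  [2] u = 0 * 0  -> u = 0
  [3] z = 7  (unchanged)
  [4] y = b - 0  -> y = b
  [5] return z  (unchanged)
Result (5 stmts):
  b = 0
  u = 0
  z = 7
  y = b
  return z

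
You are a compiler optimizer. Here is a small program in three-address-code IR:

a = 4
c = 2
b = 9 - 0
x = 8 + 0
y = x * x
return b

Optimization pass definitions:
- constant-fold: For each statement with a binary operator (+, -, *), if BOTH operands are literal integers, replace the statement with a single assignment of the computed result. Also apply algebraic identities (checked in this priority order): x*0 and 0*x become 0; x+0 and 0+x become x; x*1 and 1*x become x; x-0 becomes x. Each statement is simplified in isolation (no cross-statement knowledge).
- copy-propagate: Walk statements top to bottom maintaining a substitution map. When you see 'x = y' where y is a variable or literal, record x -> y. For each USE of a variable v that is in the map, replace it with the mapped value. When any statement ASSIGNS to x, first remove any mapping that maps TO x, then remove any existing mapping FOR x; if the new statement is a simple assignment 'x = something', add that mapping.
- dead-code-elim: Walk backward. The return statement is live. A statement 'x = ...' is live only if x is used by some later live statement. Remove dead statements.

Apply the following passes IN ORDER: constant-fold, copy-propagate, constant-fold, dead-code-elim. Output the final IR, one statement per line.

Answer: return 9

Derivation:
Initial IR:
  a = 4
  c = 2
  b = 9 - 0
  x = 8 + 0
  y = x * x
  return b
After constant-fold (6 stmts):
  a = 4
  c = 2
  b = 9
  x = 8
  y = x * x
  return b
After copy-propagate (6 stmts):
  a = 4
  c = 2
  b = 9
  x = 8
  y = 8 * 8
  return 9
After constant-fold (6 stmts):
  a = 4
  c = 2
  b = 9
  x = 8
  y = 64
  return 9
After dead-code-elim (1 stmts):
  return 9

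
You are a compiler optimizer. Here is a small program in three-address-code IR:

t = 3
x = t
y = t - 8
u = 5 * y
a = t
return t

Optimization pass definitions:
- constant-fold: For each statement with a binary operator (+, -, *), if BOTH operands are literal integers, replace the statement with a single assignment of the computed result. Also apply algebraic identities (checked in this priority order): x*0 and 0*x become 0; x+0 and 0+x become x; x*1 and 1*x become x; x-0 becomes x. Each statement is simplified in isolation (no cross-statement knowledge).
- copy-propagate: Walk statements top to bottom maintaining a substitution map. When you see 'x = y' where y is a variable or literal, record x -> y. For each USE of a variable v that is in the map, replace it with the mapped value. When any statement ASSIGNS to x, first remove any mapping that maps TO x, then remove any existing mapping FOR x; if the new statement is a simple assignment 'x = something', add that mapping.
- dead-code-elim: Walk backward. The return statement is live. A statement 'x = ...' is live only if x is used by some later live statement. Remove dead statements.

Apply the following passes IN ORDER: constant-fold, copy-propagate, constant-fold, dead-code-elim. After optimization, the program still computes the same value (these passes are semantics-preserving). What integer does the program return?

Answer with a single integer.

Initial IR:
  t = 3
  x = t
  y = t - 8
  u = 5 * y
  a = t
  return t
After constant-fold (6 stmts):
  t = 3
  x = t
  y = t - 8
  u = 5 * y
  a = t
  return t
After copy-propagate (6 stmts):
  t = 3
  x = 3
  y = 3 - 8
  u = 5 * y
  a = 3
  return 3
After constant-fold (6 stmts):
  t = 3
  x = 3
  y = -5
  u = 5 * y
  a = 3
  return 3
After dead-code-elim (1 stmts):
  return 3
Evaluate:
  t = 3  =>  t = 3
  x = t  =>  x = 3
  y = t - 8  =>  y = -5
  u = 5 * y  =>  u = -25
  a = t  =>  a = 3
  return t = 3

Answer: 3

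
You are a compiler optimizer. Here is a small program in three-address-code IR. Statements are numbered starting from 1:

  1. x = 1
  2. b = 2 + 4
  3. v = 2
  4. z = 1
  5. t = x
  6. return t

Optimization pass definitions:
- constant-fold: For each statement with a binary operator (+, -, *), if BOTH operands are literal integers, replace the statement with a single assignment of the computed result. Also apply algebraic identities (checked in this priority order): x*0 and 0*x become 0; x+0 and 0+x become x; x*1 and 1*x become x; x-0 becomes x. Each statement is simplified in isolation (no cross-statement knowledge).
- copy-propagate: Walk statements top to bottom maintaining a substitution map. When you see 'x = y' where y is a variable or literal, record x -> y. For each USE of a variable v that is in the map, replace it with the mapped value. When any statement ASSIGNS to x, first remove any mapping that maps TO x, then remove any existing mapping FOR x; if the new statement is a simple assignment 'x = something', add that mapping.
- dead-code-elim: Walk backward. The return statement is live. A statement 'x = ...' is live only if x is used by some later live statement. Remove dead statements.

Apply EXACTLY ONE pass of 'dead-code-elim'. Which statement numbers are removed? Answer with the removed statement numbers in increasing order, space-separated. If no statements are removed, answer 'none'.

Answer: 2 3 4

Derivation:
Backward liveness scan:
Stmt 1 'x = 1': KEEP (x is live); live-in = []
Stmt 2 'b = 2 + 4': DEAD (b not in live set ['x'])
Stmt 3 'v = 2': DEAD (v not in live set ['x'])
Stmt 4 'z = 1': DEAD (z not in live set ['x'])
Stmt 5 't = x': KEEP (t is live); live-in = ['x']
Stmt 6 'return t': KEEP (return); live-in = ['t']
Removed statement numbers: [2, 3, 4]
Surviving IR:
  x = 1
  t = x
  return t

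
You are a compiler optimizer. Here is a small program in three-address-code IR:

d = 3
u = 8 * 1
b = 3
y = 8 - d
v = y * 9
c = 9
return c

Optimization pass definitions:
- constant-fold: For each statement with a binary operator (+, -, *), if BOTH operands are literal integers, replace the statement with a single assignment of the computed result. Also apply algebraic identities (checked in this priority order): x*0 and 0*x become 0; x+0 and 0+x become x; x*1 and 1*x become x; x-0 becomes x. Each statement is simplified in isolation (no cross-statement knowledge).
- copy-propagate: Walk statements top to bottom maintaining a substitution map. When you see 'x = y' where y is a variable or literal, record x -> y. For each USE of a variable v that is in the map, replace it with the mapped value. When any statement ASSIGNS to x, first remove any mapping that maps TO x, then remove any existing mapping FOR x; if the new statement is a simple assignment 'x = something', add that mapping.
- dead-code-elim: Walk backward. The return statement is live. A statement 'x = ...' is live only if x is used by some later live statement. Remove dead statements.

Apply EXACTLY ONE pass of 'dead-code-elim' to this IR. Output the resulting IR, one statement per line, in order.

Applying dead-code-elim statement-by-statement:
  [7] return c  -> KEEP (return); live=['c']
  [6] c = 9  -> KEEP; live=[]
  [5] v = y * 9  -> DEAD (v not live)
  [4] y = 8 - d  -> DEAD (y not live)
  [3] b = 3  -> DEAD (b not live)
  [2] u = 8 * 1  -> DEAD (u not live)
  [1] d = 3  -> DEAD (d not live)
Result (2 stmts):
  c = 9
  return c

Answer: c = 9
return c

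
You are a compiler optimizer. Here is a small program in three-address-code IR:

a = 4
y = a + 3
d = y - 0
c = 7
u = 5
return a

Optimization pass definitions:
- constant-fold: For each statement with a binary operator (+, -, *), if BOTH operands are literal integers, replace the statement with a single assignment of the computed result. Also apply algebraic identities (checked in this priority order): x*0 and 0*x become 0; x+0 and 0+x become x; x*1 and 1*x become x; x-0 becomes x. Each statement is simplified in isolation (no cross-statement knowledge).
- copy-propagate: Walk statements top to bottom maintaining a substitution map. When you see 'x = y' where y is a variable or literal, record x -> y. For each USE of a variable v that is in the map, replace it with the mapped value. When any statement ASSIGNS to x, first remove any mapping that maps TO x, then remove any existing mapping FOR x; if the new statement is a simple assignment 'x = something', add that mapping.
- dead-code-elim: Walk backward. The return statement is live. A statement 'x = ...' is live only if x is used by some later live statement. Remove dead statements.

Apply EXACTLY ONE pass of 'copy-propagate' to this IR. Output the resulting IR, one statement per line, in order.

Applying copy-propagate statement-by-statement:
  [1] a = 4  (unchanged)
  [2] y = a + 3  -> y = 4 + 3
  [3] d = y - 0  (unchanged)
  [4] c = 7  (unchanged)
  [5] u = 5  (unchanged)
  [6] return a  -> return 4
Result (6 stmts):
  a = 4
  y = 4 + 3
  d = y - 0
  c = 7
  u = 5
  return 4

Answer: a = 4
y = 4 + 3
d = y - 0
c = 7
u = 5
return 4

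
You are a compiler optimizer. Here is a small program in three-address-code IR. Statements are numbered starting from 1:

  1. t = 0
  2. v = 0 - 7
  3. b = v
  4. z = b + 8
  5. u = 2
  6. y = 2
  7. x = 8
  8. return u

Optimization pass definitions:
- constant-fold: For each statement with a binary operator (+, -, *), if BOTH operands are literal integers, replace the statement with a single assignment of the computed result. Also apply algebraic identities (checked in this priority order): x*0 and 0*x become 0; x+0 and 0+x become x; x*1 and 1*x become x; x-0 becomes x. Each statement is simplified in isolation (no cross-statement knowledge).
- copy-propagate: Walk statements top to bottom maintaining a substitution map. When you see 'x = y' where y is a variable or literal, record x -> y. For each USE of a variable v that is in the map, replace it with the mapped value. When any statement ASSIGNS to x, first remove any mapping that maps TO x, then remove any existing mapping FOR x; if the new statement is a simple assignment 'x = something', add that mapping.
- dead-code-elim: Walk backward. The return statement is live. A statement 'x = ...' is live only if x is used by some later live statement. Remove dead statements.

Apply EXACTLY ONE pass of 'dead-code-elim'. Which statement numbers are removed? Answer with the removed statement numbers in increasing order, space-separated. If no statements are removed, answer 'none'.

Answer: 1 2 3 4 6 7

Derivation:
Backward liveness scan:
Stmt 1 't = 0': DEAD (t not in live set [])
Stmt 2 'v = 0 - 7': DEAD (v not in live set [])
Stmt 3 'b = v': DEAD (b not in live set [])
Stmt 4 'z = b + 8': DEAD (z not in live set [])
Stmt 5 'u = 2': KEEP (u is live); live-in = []
Stmt 6 'y = 2': DEAD (y not in live set ['u'])
Stmt 7 'x = 8': DEAD (x not in live set ['u'])
Stmt 8 'return u': KEEP (return); live-in = ['u']
Removed statement numbers: [1, 2, 3, 4, 6, 7]
Surviving IR:
  u = 2
  return u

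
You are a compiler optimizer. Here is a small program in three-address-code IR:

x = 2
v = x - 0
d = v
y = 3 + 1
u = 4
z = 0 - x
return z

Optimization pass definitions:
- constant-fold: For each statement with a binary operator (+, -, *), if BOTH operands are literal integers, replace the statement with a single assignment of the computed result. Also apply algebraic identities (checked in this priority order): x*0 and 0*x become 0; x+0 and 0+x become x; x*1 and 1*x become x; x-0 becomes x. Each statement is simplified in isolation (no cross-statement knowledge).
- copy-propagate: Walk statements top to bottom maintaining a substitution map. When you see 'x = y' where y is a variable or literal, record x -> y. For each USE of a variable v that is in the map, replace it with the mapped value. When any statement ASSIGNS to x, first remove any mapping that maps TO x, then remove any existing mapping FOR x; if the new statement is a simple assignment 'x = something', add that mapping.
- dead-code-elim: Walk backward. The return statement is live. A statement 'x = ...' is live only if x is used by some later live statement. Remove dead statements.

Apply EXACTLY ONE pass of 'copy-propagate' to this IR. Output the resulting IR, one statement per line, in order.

Answer: x = 2
v = 2 - 0
d = v
y = 3 + 1
u = 4
z = 0 - 2
return z

Derivation:
Applying copy-propagate statement-by-statement:
  [1] x = 2  (unchanged)
  [2] v = x - 0  -> v = 2 - 0
  [3] d = v  (unchanged)
  [4] y = 3 + 1  (unchanged)
  [5] u = 4  (unchanged)
  [6] z = 0 - x  -> z = 0 - 2
  [7] return z  (unchanged)
Result (7 stmts):
  x = 2
  v = 2 - 0
  d = v
  y = 3 + 1
  u = 4
  z = 0 - 2
  return z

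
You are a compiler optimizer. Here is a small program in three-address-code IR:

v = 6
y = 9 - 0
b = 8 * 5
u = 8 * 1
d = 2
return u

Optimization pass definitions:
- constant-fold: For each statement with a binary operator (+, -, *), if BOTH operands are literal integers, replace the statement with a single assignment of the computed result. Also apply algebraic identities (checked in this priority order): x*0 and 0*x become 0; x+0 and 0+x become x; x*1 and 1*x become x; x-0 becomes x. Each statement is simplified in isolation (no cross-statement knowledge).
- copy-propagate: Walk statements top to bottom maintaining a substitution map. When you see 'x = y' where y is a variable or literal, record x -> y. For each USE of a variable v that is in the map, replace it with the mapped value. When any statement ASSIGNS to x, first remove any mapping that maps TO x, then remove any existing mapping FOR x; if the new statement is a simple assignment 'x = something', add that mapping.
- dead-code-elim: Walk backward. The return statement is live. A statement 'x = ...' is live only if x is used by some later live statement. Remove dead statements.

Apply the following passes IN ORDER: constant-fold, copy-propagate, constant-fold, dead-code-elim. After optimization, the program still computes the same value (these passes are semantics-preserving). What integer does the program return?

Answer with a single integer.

Initial IR:
  v = 6
  y = 9 - 0
  b = 8 * 5
  u = 8 * 1
  d = 2
  return u
After constant-fold (6 stmts):
  v = 6
  y = 9
  b = 40
  u = 8
  d = 2
  return u
After copy-propagate (6 stmts):
  v = 6
  y = 9
  b = 40
  u = 8
  d = 2
  return 8
After constant-fold (6 stmts):
  v = 6
  y = 9
  b = 40
  u = 8
  d = 2
  return 8
After dead-code-elim (1 stmts):
  return 8
Evaluate:
  v = 6  =>  v = 6
  y = 9 - 0  =>  y = 9
  b = 8 * 5  =>  b = 40
  u = 8 * 1  =>  u = 8
  d = 2  =>  d = 2
  return u = 8

Answer: 8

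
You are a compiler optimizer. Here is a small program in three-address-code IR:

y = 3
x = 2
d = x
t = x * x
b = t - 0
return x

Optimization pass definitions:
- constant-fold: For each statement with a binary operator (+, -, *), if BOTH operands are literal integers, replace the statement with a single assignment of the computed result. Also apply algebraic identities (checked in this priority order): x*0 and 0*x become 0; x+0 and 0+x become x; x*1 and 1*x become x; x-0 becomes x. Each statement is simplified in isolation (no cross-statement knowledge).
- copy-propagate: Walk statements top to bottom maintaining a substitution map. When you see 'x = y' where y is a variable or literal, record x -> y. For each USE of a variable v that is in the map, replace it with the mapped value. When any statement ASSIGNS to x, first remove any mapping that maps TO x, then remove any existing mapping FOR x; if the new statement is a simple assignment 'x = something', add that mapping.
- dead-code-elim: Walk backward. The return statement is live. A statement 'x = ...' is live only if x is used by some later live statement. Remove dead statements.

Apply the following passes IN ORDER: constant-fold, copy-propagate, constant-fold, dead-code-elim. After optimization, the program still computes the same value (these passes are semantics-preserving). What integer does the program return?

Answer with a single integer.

Initial IR:
  y = 3
  x = 2
  d = x
  t = x * x
  b = t - 0
  return x
After constant-fold (6 stmts):
  y = 3
  x = 2
  d = x
  t = x * x
  b = t
  return x
After copy-propagate (6 stmts):
  y = 3
  x = 2
  d = 2
  t = 2 * 2
  b = t
  return 2
After constant-fold (6 stmts):
  y = 3
  x = 2
  d = 2
  t = 4
  b = t
  return 2
After dead-code-elim (1 stmts):
  return 2
Evaluate:
  y = 3  =>  y = 3
  x = 2  =>  x = 2
  d = x  =>  d = 2
  t = x * x  =>  t = 4
  b = t - 0  =>  b = 4
  return x = 2

Answer: 2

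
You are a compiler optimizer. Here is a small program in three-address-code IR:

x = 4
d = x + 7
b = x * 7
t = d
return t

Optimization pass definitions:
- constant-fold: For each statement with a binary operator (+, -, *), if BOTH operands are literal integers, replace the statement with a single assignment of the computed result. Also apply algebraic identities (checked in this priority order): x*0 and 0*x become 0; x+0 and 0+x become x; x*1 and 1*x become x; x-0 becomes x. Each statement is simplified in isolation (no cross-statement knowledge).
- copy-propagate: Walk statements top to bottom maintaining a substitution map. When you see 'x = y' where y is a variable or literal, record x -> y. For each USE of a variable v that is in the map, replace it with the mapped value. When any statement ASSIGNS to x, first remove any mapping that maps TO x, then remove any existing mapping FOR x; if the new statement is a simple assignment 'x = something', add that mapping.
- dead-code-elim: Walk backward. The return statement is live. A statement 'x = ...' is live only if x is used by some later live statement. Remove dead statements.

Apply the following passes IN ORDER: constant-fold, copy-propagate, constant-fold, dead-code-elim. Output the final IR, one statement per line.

Answer: d = 11
return d

Derivation:
Initial IR:
  x = 4
  d = x + 7
  b = x * 7
  t = d
  return t
After constant-fold (5 stmts):
  x = 4
  d = x + 7
  b = x * 7
  t = d
  return t
After copy-propagate (5 stmts):
  x = 4
  d = 4 + 7
  b = 4 * 7
  t = d
  return d
After constant-fold (5 stmts):
  x = 4
  d = 11
  b = 28
  t = d
  return d
After dead-code-elim (2 stmts):
  d = 11
  return d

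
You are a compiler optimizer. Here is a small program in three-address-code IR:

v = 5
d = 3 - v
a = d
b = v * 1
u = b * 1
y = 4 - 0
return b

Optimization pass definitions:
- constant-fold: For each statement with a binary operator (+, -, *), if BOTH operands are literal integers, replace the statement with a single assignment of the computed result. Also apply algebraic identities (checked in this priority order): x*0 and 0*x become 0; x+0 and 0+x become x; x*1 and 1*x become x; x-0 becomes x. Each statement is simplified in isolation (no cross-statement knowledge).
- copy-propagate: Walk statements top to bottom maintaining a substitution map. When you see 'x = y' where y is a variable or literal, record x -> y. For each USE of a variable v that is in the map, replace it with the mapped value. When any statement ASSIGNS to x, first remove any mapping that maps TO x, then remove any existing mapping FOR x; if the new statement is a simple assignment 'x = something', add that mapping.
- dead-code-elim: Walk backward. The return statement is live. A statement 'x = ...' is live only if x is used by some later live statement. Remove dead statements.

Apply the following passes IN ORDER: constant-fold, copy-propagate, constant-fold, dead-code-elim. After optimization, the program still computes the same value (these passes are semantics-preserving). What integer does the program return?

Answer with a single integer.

Initial IR:
  v = 5
  d = 3 - v
  a = d
  b = v * 1
  u = b * 1
  y = 4 - 0
  return b
After constant-fold (7 stmts):
  v = 5
  d = 3 - v
  a = d
  b = v
  u = b
  y = 4
  return b
After copy-propagate (7 stmts):
  v = 5
  d = 3 - 5
  a = d
  b = 5
  u = 5
  y = 4
  return 5
After constant-fold (7 stmts):
  v = 5
  d = -2
  a = d
  b = 5
  u = 5
  y = 4
  return 5
After dead-code-elim (1 stmts):
  return 5
Evaluate:
  v = 5  =>  v = 5
  d = 3 - v  =>  d = -2
  a = d  =>  a = -2
  b = v * 1  =>  b = 5
  u = b * 1  =>  u = 5
  y = 4 - 0  =>  y = 4
  return b = 5

Answer: 5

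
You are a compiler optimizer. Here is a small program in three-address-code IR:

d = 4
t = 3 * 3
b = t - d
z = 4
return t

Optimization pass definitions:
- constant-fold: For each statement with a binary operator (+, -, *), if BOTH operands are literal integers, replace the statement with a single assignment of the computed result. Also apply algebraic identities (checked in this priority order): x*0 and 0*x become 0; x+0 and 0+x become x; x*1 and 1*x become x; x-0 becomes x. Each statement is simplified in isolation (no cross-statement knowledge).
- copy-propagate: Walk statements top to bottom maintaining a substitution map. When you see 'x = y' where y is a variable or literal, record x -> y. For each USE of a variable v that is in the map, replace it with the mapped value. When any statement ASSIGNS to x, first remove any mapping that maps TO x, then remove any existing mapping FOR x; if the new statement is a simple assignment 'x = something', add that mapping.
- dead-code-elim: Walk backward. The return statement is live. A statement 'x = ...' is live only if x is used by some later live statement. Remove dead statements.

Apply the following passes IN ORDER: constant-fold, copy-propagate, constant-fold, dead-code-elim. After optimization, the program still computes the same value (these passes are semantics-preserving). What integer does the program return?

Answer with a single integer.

Answer: 9

Derivation:
Initial IR:
  d = 4
  t = 3 * 3
  b = t - d
  z = 4
  return t
After constant-fold (5 stmts):
  d = 4
  t = 9
  b = t - d
  z = 4
  return t
After copy-propagate (5 stmts):
  d = 4
  t = 9
  b = 9 - 4
  z = 4
  return 9
After constant-fold (5 stmts):
  d = 4
  t = 9
  b = 5
  z = 4
  return 9
After dead-code-elim (1 stmts):
  return 9
Evaluate:
  d = 4  =>  d = 4
  t = 3 * 3  =>  t = 9
  b = t - d  =>  b = 5
  z = 4  =>  z = 4
  return t = 9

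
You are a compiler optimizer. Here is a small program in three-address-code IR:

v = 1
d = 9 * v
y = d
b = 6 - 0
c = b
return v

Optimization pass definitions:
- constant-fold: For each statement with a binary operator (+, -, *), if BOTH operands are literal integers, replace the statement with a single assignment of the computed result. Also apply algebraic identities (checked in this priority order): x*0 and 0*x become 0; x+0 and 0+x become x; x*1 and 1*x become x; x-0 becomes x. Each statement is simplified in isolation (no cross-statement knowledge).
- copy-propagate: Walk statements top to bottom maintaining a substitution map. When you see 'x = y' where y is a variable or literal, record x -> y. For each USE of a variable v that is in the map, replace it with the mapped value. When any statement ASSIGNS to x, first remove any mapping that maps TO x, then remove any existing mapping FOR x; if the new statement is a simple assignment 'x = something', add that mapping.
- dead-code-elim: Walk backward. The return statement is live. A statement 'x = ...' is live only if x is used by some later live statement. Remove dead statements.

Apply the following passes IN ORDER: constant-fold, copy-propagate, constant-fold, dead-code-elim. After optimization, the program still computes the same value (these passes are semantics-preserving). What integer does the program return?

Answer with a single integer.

Initial IR:
  v = 1
  d = 9 * v
  y = d
  b = 6 - 0
  c = b
  return v
After constant-fold (6 stmts):
  v = 1
  d = 9 * v
  y = d
  b = 6
  c = b
  return v
After copy-propagate (6 stmts):
  v = 1
  d = 9 * 1
  y = d
  b = 6
  c = 6
  return 1
After constant-fold (6 stmts):
  v = 1
  d = 9
  y = d
  b = 6
  c = 6
  return 1
After dead-code-elim (1 stmts):
  return 1
Evaluate:
  v = 1  =>  v = 1
  d = 9 * v  =>  d = 9
  y = d  =>  y = 9
  b = 6 - 0  =>  b = 6
  c = b  =>  c = 6
  return v = 1

Answer: 1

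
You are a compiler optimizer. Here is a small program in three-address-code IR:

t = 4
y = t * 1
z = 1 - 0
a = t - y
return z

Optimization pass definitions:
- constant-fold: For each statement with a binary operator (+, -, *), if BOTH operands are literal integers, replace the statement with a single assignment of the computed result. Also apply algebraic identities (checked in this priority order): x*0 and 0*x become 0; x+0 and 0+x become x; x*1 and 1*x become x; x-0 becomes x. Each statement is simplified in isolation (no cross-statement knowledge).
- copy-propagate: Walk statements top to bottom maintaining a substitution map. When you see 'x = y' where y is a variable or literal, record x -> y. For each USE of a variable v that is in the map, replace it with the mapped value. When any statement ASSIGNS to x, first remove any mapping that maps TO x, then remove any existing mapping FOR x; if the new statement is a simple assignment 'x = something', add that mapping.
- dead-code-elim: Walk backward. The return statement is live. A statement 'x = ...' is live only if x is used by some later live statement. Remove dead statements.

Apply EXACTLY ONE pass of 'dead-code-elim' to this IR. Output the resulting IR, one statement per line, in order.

Answer: z = 1 - 0
return z

Derivation:
Applying dead-code-elim statement-by-statement:
  [5] return z  -> KEEP (return); live=['z']
  [4] a = t - y  -> DEAD (a not live)
  [3] z = 1 - 0  -> KEEP; live=[]
  [2] y = t * 1  -> DEAD (y not live)
  [1] t = 4  -> DEAD (t not live)
Result (2 stmts):
  z = 1 - 0
  return z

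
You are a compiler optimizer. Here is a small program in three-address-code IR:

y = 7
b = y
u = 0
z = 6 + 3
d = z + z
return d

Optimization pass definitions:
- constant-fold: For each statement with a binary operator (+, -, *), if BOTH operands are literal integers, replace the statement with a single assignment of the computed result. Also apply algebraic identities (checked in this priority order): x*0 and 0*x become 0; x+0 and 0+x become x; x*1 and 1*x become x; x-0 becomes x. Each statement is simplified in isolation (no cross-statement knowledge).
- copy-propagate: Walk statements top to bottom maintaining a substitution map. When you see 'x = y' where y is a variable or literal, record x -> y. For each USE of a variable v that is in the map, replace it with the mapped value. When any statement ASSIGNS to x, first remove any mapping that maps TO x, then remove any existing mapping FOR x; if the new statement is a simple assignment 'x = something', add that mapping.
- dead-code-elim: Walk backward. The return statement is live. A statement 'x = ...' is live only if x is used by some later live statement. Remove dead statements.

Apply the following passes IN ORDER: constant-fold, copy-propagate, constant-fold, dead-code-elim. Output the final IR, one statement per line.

Initial IR:
  y = 7
  b = y
  u = 0
  z = 6 + 3
  d = z + z
  return d
After constant-fold (6 stmts):
  y = 7
  b = y
  u = 0
  z = 9
  d = z + z
  return d
After copy-propagate (6 stmts):
  y = 7
  b = 7
  u = 0
  z = 9
  d = 9 + 9
  return d
After constant-fold (6 stmts):
  y = 7
  b = 7
  u = 0
  z = 9
  d = 18
  return d
After dead-code-elim (2 stmts):
  d = 18
  return d

Answer: d = 18
return d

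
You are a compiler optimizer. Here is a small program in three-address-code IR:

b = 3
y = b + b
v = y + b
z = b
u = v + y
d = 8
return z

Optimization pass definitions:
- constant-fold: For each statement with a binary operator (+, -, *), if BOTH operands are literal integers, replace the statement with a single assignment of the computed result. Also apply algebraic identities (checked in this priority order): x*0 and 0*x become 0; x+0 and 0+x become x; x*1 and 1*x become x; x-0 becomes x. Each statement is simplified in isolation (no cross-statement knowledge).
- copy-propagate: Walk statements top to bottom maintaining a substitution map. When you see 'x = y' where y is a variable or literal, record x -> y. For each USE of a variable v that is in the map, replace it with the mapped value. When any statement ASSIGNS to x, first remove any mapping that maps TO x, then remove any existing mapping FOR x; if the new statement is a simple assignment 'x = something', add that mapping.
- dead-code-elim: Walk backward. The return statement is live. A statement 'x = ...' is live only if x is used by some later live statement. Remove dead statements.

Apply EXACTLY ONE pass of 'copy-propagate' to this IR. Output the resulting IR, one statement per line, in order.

Applying copy-propagate statement-by-statement:
  [1] b = 3  (unchanged)
  [2] y = b + b  -> y = 3 + 3
  [3] v = y + b  -> v = y + 3
  [4] z = b  -> z = 3
  [5] u = v + y  (unchanged)
  [6] d = 8  (unchanged)
  [7] return z  -> return 3
Result (7 stmts):
  b = 3
  y = 3 + 3
  v = y + 3
  z = 3
  u = v + y
  d = 8
  return 3

Answer: b = 3
y = 3 + 3
v = y + 3
z = 3
u = v + y
d = 8
return 3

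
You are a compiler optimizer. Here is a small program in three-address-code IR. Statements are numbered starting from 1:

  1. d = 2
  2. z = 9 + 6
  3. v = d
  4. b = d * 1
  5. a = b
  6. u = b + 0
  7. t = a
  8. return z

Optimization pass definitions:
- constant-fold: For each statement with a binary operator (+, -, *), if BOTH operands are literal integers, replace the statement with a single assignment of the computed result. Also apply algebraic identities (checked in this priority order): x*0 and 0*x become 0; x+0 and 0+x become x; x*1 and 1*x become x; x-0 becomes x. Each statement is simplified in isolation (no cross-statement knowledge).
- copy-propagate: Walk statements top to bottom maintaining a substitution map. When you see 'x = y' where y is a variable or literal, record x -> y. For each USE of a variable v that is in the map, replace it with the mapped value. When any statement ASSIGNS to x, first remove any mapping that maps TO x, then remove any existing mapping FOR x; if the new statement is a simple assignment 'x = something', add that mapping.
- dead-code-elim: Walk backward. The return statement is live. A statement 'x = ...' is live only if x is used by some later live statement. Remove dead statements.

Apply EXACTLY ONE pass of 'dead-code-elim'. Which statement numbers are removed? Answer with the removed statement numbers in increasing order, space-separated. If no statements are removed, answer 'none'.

Backward liveness scan:
Stmt 1 'd = 2': DEAD (d not in live set [])
Stmt 2 'z = 9 + 6': KEEP (z is live); live-in = []
Stmt 3 'v = d': DEAD (v not in live set ['z'])
Stmt 4 'b = d * 1': DEAD (b not in live set ['z'])
Stmt 5 'a = b': DEAD (a not in live set ['z'])
Stmt 6 'u = b + 0': DEAD (u not in live set ['z'])
Stmt 7 't = a': DEAD (t not in live set ['z'])
Stmt 8 'return z': KEEP (return); live-in = ['z']
Removed statement numbers: [1, 3, 4, 5, 6, 7]
Surviving IR:
  z = 9 + 6
  return z

Answer: 1 3 4 5 6 7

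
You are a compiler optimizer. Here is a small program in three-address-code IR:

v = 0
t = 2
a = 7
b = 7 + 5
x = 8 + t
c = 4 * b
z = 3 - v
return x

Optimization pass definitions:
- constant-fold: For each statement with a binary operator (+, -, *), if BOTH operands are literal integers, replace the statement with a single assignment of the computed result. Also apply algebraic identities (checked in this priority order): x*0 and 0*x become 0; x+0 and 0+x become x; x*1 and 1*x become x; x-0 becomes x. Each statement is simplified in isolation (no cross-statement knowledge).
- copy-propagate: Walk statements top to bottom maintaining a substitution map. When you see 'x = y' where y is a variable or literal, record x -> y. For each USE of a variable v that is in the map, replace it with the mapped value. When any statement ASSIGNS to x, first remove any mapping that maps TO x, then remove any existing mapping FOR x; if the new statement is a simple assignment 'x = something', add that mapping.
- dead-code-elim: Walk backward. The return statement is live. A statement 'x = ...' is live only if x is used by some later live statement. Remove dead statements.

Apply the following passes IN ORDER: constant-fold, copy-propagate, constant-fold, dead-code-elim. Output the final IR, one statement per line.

Initial IR:
  v = 0
  t = 2
  a = 7
  b = 7 + 5
  x = 8 + t
  c = 4 * b
  z = 3 - v
  return x
After constant-fold (8 stmts):
  v = 0
  t = 2
  a = 7
  b = 12
  x = 8 + t
  c = 4 * b
  z = 3 - v
  return x
After copy-propagate (8 stmts):
  v = 0
  t = 2
  a = 7
  b = 12
  x = 8 + 2
  c = 4 * 12
  z = 3 - 0
  return x
After constant-fold (8 stmts):
  v = 0
  t = 2
  a = 7
  b = 12
  x = 10
  c = 48
  z = 3
  return x
After dead-code-elim (2 stmts):
  x = 10
  return x

Answer: x = 10
return x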